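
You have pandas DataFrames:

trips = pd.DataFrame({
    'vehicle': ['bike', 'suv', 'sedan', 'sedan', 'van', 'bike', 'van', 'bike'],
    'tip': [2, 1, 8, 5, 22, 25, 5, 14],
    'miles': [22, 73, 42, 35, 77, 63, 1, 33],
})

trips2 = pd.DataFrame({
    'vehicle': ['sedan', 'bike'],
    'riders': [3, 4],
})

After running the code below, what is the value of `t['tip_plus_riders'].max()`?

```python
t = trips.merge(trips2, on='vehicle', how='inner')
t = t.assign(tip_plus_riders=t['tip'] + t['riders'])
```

merge on 'vehicle' (how='inner') → 5 rows:
  vehicle  tip  miles  riders
0    bike    2     22       4
1   sedan    8     42       3
2   sedan    5     35       3
3    bike   25     63       4
4    bike   14     33       4
add column tip_plus_riders = t['tip'] + t['riders']:
  vehicle  tip  miles  riders  tip_plus_riders
0    bike    2     22       4                6
1   sedan    8     42       3               11
2   sedan    5     35       3                8
3    bike   25     63       4               29
4    bike   14     33       4               18
The max of column 'tip_plus_riders' is 29.

29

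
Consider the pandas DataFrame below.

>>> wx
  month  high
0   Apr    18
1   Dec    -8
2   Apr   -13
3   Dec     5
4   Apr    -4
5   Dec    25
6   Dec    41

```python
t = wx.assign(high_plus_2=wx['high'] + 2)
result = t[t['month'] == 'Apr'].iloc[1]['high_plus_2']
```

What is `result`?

add column high_plus_2 = wx['high'] + 2:
  month  high  high_plus_2
0   Apr    18           20
1   Dec    -8           -6
2   Apr   -13          -11
3   Dec     5            7
4   Apr    -4           -2
5   Dec    25           27
6   Dec    41           43
filter rows where month == 'Apr':
  month  high  high_plus_2
0   Apr    18           20
2   Apr   -13          -11
4   Apr    -4           -2
Reading off the value at position 1, column 'high_plus_2', we get -11.

-11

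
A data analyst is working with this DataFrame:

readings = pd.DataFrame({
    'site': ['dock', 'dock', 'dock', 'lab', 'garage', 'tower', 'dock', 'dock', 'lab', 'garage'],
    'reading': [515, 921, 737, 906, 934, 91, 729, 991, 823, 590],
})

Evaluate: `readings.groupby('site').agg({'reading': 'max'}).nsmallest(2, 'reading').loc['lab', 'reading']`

906

group by site, max of reading:
        reading
site           
dock        991
garage      934
lab         906
tower        91
take 2 rows with smallest reading:
       reading
site          
tower       91
lab        906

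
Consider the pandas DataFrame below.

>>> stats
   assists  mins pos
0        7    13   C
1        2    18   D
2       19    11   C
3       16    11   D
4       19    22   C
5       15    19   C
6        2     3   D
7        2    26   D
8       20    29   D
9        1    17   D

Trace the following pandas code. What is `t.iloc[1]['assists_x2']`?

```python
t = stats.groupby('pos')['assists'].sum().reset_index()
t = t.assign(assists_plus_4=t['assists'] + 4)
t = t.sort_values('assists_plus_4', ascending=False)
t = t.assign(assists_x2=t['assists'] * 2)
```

group by pos, sum of assists:
pos
C    60
D    43
Name: assists, dtype: int64
reset_index():
  pos  assists
0   C       60
1   D       43
add column assists_plus_4 = t['assists'] + 4:
  pos  assists  assists_plus_4
0   C       60              64
1   D       43              47
sort by assists_plus_4 descending:
  pos  assists  assists_plus_4
0   C       60              64
1   D       43              47
add column assists_x2 = t['assists'] * 2:
  pos  assists  assists_plus_4  assists_x2
0   C       60              64         120
1   D       43              47          86
Reading off the value at position 1, column 'assists_x2', we get 86.

86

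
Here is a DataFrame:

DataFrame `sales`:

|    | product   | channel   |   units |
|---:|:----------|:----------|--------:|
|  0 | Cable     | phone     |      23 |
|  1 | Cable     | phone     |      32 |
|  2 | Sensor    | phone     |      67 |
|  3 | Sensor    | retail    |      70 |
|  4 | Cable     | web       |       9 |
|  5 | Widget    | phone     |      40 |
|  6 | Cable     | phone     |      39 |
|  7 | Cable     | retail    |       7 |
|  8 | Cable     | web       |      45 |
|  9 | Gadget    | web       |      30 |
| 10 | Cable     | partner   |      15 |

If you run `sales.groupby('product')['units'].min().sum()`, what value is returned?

144

group by product, min of units:
product
Cable      7
Gadget    30
Sensor    67
Widget    40
Name: units, dtype: int64
Hence 144.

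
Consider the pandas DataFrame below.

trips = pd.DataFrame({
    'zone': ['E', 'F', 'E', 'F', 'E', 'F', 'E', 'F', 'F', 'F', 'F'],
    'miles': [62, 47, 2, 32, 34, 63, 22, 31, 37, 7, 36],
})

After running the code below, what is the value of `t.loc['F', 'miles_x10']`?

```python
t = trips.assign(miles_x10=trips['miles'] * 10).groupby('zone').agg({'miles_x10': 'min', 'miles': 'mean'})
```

add column miles_x10 = trips['miles'] * 10:
   zone  miles  miles_x10
0     E     62        620
1     F     47        470
2     E      2         20
3     F     32        320
4     E     34        340
5     F     63        630
6     E     22        220
7     F     31        310
8     F     37        370
9     F      7         70
10    F     36        360
group by zone: min(miles_x10), mean(miles):
      miles_x10      miles
zone                      
E            20  30.000000
F            70  36.142857
Hence 70.

70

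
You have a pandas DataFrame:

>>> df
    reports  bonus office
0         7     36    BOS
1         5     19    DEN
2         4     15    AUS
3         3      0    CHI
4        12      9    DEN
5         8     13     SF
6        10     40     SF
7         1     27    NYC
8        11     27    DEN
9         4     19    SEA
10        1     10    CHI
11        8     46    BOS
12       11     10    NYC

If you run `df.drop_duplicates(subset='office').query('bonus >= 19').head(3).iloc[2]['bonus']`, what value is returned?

27

drop duplicate office (keep=first):
   reports  bonus office
0        7     36    BOS
1        5     19    DEN
2        4     15    AUS
3        3      0    CHI
5        8     13     SF
7        1     27    NYC
9        4     19    SEA
filter rows where bonus >= 19:
   reports  bonus office
0        7     36    BOS
1        5     19    DEN
7        1     27    NYC
9        4     19    SEA
take first 3 rows:
   reports  bonus office
0        7     36    BOS
1        5     19    DEN
7        1     27    NYC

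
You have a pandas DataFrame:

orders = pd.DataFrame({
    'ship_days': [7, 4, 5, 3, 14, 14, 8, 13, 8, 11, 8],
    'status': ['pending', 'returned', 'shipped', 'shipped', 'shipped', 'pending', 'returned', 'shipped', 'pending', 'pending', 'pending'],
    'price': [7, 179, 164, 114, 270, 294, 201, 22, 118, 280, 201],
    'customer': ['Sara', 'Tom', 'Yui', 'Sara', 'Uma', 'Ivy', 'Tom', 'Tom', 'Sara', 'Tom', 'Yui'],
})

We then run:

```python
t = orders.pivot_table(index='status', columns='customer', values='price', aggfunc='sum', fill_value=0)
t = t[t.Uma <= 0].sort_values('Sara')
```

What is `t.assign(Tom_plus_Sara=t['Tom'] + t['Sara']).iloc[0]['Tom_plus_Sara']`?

pivot: rows=status, cols=customer, sum(price):
customer  Ivy  Sara  Tom  Uma  Yui
status                            
pending   294   125  280    0  201
returned    0     0  380    0    0
shipped     0   114   22  270  164
filter rows where Uma <= 0:
customer  Ivy  Sara  Tom  Uma  Yui
status                            
pending   294   125  280    0  201
returned    0     0  380    0    0
sort by Sara:
customer  Ivy  Sara  Tom  Uma  Yui
status                            
returned    0     0  380    0    0
pending   294   125  280    0  201
add column Tom_plus_Sara = t['Tom'] + t['Sara']:
customer  Ivy  Sara  Tom  Uma  Yui  Tom_plus_Sara
status                                           
returned    0     0  380    0    0            380
pending   294   125  280    0  201            405
Finally, value at position 0, column 'Tom_plus_Sara' = 380.

380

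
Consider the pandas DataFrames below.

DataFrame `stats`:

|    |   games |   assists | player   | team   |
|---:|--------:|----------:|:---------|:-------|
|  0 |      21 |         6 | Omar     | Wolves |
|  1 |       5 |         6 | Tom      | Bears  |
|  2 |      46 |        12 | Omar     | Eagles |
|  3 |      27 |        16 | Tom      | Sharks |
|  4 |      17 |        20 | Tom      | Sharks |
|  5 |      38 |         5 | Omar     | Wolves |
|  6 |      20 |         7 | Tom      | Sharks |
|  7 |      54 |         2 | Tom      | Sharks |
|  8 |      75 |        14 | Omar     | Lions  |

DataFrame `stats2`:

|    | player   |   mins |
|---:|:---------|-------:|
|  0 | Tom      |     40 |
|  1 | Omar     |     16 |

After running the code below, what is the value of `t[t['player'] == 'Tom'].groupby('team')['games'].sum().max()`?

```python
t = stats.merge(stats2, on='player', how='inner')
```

118

merge on 'player' (how='inner') → 9 rows:
   games  assists player    team  mins
0     21        6   Omar  Wolves    16
1      5        6    Tom   Bears    40
2     46       12   Omar  Eagles    16
3     27       16    Tom  Sharks    40
4     17       20    Tom  Sharks    40
5     38        5   Omar  Wolves    16
6     20        7    Tom  Sharks    40
7     54        2    Tom  Sharks    40
8     75       14   Omar   Lions    16
filter rows where player == 'Tom':
   games  assists player    team  mins
1      5        6    Tom   Bears    40
3     27       16    Tom  Sharks    40
4     17       20    Tom  Sharks    40
6     20        7    Tom  Sharks    40
7     54        2    Tom  Sharks    40
group by team, sum of games:
team
Bears       5
Sharks    118
Name: games, dtype: int64
Then the max of the resulting series: 118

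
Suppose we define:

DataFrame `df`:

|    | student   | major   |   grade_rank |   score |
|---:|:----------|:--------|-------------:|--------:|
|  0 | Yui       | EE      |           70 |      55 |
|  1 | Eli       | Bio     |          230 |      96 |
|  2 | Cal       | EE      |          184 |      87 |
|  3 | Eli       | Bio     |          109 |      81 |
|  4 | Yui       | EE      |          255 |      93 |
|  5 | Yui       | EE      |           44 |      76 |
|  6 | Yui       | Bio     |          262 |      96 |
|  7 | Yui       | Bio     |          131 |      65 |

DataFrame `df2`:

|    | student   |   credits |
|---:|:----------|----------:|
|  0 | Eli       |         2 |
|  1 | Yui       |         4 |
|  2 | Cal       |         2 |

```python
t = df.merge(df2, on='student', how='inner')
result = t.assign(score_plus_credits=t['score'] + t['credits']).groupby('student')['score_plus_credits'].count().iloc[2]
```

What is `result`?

5

merge on 'student' (how='inner') → 8 rows:
  student major  grade_rank  score  credits
0     Yui    EE          70     55        4
1     Eli   Bio         230     96        2
2     Cal    EE         184     87        2
3     Eli   Bio         109     81        2
4     Yui    EE         255     93        4
5     Yui    EE          44     76        4
6     Yui   Bio         262     96        4
7     Yui   Bio         131     65        4
add column score_plus_credits = t['score'] + t['credits']:
  student major  grade_rank  score  credits  score_plus_credits
0     Yui    EE          70     55        4                  59
1     Eli   Bio         230     96        2                  98
2     Cal    EE         184     87        2                  89
3     Eli   Bio         109     81        2                  83
4     Yui    EE         255     93        4                  97
5     Yui    EE          44     76        4                  80
6     Yui   Bio         262     96        4                 100
7     Yui   Bio         131     65        4                  69
group by student, count of score_plus_credits:
student
Cal    1
Eli    2
Yui    5
Name: score_plus_credits, dtype: int64
Then the value at position 2: 5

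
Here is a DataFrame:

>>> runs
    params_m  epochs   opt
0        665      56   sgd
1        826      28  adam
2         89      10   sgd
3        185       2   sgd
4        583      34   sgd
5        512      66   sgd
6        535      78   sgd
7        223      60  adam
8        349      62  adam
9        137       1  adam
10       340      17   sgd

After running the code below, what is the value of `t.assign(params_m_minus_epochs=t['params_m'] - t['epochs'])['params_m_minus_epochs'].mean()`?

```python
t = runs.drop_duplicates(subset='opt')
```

703.5

drop duplicate opt (keep=first):
   params_m  epochs   opt
0       665      56   sgd
1       826      28  adam
add column params_m_minus_epochs = t['params_m'] - t['epochs']:
   params_m  epochs   opt  params_m_minus_epochs
0       665      56   sgd                    609
1       826      28  adam                    798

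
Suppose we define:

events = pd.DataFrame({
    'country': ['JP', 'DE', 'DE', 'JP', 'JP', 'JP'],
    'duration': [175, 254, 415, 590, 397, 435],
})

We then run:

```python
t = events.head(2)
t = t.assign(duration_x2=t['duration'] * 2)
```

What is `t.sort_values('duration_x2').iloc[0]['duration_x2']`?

350

take first 2 rows:
  country  duration
0      JP       175
1      DE       254
add column duration_x2 = t['duration'] * 2:
  country  duration  duration_x2
0      JP       175          350
1      DE       254          508
sort by duration_x2:
  country  duration  duration_x2
0      JP       175          350
1      DE       254          508
Taking the value at position 0, column 'duration_x2' gives 350.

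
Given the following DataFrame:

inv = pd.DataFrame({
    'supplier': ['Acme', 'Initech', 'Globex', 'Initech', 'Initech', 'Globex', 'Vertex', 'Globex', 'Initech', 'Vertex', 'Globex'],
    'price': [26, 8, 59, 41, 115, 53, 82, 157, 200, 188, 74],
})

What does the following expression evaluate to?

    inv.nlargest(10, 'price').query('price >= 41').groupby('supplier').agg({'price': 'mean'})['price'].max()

135.0

take 10 rows with largest price:
   supplier  price
8   Initech    200
9    Vertex    188
7    Globex    157
4   Initech    115
6    Vertex     82
10   Globex     74
2    Globex     59
5    Globex     53
3   Initech     41
0      Acme     26
filter rows where price >= 41:
   supplier  price
8   Initech    200
9    Vertex    188
7    Globex    157
4   Initech    115
6    Vertex     82
10   Globex     74
2    Globex     59
5    Globex     53
3   Initech     41
group by supplier, mean of price:
               price
supplier            
Globex     85.750000
Initech   118.666667
Vertex    135.000000
max of column 'price' → 135.0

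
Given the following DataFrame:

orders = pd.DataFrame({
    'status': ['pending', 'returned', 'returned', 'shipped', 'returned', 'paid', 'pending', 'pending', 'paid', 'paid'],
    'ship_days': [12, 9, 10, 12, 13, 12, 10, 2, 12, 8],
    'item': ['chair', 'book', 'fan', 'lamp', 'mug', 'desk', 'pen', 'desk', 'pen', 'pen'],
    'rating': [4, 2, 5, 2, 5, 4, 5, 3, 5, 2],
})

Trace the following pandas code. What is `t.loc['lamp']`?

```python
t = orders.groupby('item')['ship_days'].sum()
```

group by item, sum of ship_days:
item
book      9
chair    12
desk     14
fan      10
lamp     12
mug      13
pen      30
Name: ship_days, dtype: int64
Finally, value at index 'lamp' = 12.

12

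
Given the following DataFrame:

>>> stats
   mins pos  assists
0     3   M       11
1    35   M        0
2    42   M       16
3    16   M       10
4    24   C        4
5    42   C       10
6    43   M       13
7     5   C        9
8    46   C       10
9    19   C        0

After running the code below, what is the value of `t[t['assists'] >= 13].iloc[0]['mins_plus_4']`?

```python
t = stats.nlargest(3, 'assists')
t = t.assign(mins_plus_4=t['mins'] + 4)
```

take 3 rows with largest assists:
   mins pos  assists
2    42   M       16
6    43   M       13
0     3   M       11
add column mins_plus_4 = t['mins'] + 4:
   mins pos  assists  mins_plus_4
2    42   M       16           46
6    43   M       13           47
0     3   M       11            7
filter rows where assists >= 13:
   mins pos  assists  mins_plus_4
2    42   M       16           46
6    43   M       13           47

46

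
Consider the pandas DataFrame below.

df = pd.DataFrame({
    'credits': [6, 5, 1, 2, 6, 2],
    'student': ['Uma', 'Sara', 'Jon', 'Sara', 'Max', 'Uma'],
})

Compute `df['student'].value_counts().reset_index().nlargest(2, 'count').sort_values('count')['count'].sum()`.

value_counts of student:
student
Uma     2
Sara    2
Jon     1
Max     1
Name: count, dtype: int64
reset_index():
  student  count
0     Uma      2
1    Sara      2
2     Jon      1
3     Max      1
take 2 rows with largest count:
  student  count
0     Uma      2
1    Sara      2
sort by count:
  student  count
0     Uma      2
1    Sara      2
Taking the sum of column 'count' gives 4.

4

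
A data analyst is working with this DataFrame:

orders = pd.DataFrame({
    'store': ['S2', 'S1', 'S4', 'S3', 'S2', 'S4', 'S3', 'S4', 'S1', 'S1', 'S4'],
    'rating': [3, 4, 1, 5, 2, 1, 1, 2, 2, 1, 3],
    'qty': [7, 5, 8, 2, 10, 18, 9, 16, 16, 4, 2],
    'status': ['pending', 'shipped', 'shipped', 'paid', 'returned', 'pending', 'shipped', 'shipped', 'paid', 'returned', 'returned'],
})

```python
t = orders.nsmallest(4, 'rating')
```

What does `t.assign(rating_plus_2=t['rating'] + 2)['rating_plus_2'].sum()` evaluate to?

12

take 4 rows with smallest rating:
  store  rating  qty    status
2    S4       1    8   shipped
5    S4       1   18   pending
6    S3       1    9   shipped
9    S1       1    4  returned
add column rating_plus_2 = t['rating'] + 2:
  store  rating  qty    status  rating_plus_2
2    S4       1    8   shipped              3
5    S4       1   18   pending              3
6    S3       1    9   shipped              3
9    S1       1    4  returned              3
Reading off the sum of column 'rating_plus_2', we get 12.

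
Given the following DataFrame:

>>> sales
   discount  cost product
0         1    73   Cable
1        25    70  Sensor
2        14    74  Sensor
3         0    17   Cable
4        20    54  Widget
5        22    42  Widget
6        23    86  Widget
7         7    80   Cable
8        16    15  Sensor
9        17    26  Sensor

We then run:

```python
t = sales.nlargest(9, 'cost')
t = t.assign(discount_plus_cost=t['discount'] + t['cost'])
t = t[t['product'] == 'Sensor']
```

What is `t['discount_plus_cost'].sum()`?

226

take 9 rows with largest cost:
   discount  cost product
6        23    86  Widget
7         7    80   Cable
2        14    74  Sensor
0         1    73   Cable
1        25    70  Sensor
4        20    54  Widget
5        22    42  Widget
9        17    26  Sensor
3         0    17   Cable
add column discount_plus_cost = t['discount'] + t['cost']:
   discount  cost product  discount_plus_cost
6        23    86  Widget                 109
7         7    80   Cable                  87
2        14    74  Sensor                  88
0         1    73   Cable                  74
1        25    70  Sensor                  95
4        20    54  Widget                  74
5        22    42  Widget                  64
9        17    26  Sensor                  43
3         0    17   Cable                  17
filter rows where product == 'Sensor':
   discount  cost product  discount_plus_cost
2        14    74  Sensor                  88
1        25    70  Sensor                  95
9        17    26  Sensor                  43
Hence 226.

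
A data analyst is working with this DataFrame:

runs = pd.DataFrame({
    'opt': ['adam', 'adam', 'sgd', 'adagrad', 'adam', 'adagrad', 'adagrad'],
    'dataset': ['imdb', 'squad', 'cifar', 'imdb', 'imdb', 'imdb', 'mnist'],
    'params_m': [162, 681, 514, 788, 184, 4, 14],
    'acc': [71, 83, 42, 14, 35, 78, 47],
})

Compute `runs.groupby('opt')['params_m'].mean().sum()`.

group by opt, mean of params_m:
opt
adagrad    268.666667
adam       342.333333
sgd        514.000000
Name: params_m, dtype: float64
sum of the resulting series → 1125.0

1125.0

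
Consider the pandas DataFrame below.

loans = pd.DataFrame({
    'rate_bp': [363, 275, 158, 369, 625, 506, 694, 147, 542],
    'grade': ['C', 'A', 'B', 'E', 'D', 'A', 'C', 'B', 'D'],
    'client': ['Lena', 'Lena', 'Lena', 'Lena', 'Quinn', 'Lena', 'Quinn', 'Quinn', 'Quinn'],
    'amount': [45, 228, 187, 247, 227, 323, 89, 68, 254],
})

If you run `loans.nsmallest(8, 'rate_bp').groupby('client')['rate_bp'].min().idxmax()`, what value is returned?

Lena

take 8 rows with smallest rate_bp:
   rate_bp grade client  amount
7      147     B  Quinn      68
2      158     B   Lena     187
1      275     A   Lena     228
0      363     C   Lena      45
3      369     E   Lena     247
5      506     A   Lena     323
8      542     D  Quinn     254
4      625     D  Quinn     227
group by client, min of rate_bp:
client
Lena     158
Quinn    147
Name: rate_bp, dtype: int64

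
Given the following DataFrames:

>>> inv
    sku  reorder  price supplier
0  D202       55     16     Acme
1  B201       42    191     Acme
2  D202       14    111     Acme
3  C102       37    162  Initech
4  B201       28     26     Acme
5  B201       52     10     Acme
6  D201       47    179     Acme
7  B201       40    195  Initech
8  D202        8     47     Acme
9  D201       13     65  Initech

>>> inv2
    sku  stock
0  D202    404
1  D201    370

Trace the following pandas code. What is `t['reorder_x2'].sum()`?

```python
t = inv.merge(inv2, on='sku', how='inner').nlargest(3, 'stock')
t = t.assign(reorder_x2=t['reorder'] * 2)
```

154

merge on 'sku' (how='inner') → 5 rows:
    sku  reorder  price supplier  stock
0  D202       55     16     Acme    404
1  D202       14    111     Acme    404
2  D201       47    179     Acme    370
3  D202        8     47     Acme    404
4  D201       13     65  Initech    370
take 3 rows with largest stock:
    sku  reorder  price supplier  stock
0  D202       55     16     Acme    404
1  D202       14    111     Acme    404
3  D202        8     47     Acme    404
add column reorder_x2 = t['reorder'] * 2:
    sku  reorder  price supplier  stock  reorder_x2
0  D202       55     16     Acme    404         110
1  D202       14    111     Acme    404          28
3  D202        8     47     Acme    404          16
Finally, sum of column 'reorder_x2' = 154.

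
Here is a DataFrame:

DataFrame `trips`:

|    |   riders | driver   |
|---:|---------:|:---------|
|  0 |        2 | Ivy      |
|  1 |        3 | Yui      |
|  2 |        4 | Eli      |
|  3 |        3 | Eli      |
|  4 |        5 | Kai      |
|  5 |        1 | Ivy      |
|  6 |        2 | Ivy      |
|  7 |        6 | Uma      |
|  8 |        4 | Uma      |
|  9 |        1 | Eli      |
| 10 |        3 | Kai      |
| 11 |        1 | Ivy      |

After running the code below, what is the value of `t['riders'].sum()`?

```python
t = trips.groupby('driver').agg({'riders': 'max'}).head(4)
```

group by driver, max of riders:
        riders
driver        
Eli          4
Ivy          2
Kai          5
Uma          6
Yui          3
take first 4 rows:
        riders
driver        
Eli          4
Ivy          2
Kai          5
Uma          6
So sum() = 17.

17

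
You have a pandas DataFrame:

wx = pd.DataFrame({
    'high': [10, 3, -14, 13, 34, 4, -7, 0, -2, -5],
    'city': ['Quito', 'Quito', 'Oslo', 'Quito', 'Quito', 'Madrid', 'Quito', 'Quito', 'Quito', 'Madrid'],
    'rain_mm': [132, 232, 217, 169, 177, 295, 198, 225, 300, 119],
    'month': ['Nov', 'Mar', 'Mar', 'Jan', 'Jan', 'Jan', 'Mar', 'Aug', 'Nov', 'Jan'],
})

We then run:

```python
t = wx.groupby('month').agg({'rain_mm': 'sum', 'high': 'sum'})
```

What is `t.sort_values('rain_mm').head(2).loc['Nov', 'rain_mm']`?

432

group by month: sum(rain_mm), sum(high):
       rain_mm  high
month               
Aug        225     0
Jan        760    46
Mar        647   -18
Nov        432     8
sort by rain_mm:
       rain_mm  high
month               
Aug        225     0
Nov        432     8
Mar        647   -18
Jan        760    46
take first 2 rows:
       rain_mm  high
month               
Aug        225     0
Nov        432     8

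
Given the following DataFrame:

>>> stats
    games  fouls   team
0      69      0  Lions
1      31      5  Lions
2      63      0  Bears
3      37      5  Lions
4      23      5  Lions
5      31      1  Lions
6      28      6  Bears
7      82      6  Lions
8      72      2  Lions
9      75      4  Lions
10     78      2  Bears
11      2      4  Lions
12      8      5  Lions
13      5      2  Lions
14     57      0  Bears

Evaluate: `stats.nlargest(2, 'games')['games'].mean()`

80.0

take 2 rows with largest games:
    games  fouls   team
7      82      6  Lions
10     78      2  Bears
Finally, mean of column 'games' = 80.0.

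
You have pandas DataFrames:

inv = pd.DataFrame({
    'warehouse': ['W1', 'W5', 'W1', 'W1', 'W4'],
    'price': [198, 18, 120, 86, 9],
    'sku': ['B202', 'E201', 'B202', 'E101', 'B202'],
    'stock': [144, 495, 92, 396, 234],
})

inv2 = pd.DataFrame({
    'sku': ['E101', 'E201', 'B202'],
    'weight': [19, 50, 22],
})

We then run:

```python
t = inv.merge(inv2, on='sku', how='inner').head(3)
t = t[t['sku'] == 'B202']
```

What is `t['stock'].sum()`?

236

merge on 'sku' (how='inner') → 5 rows:
  warehouse  price   sku  stock  weight
0        W1    198  B202    144      22
1        W5     18  E201    495      50
2        W1    120  B202     92      22
3        W1     86  E101    396      19
4        W4      9  B202    234      22
take first 3 rows:
  warehouse  price   sku  stock  weight
0        W1    198  B202    144      22
1        W5     18  E201    495      50
2        W1    120  B202     92      22
filter rows where sku == 'B202':
  warehouse  price   sku  stock  weight
0        W1    198  B202    144      22
2        W1    120  B202     92      22
Then the sum of column 'stock': 236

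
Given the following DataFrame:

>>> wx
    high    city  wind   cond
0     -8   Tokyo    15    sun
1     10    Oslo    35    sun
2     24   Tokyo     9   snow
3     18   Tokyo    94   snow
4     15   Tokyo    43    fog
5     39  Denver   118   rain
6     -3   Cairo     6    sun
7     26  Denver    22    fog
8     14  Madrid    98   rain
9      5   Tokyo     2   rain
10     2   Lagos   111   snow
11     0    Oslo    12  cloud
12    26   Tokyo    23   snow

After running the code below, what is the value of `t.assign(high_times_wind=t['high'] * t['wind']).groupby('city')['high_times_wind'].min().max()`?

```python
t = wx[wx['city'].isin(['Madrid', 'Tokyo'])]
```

filter rows where city in ['Madrid', 'Tokyo']:
    high    city  wind  cond
0     -8   Tokyo    15   sun
2     24   Tokyo     9  snow
3     18   Tokyo    94  snow
4     15   Tokyo    43   fog
8     14  Madrid    98  rain
9      5   Tokyo     2  rain
12    26   Tokyo    23  snow
add column high_times_wind = t['high'] * t['wind']:
    high    city  wind  cond  high_times_wind
0     -8   Tokyo    15   sun             -120
2     24   Tokyo     9  snow              216
3     18   Tokyo    94  snow             1692
4     15   Tokyo    43   fog              645
8     14  Madrid    98  rain             1372
9      5   Tokyo     2  rain               10
12    26   Tokyo    23  snow              598
group by city, min of high_times_wind:
city
Madrid    1372
Tokyo     -120
Name: high_times_wind, dtype: int64

1372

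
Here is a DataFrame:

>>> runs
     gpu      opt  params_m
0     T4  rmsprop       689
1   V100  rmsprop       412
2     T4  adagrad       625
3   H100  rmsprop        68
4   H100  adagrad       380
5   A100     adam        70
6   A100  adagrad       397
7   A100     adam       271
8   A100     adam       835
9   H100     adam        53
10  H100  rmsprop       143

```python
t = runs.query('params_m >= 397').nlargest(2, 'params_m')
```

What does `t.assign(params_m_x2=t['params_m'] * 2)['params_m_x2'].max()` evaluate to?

1670

filter rows where params_m >= 397:
    gpu      opt  params_m
0    T4  rmsprop       689
1  V100  rmsprop       412
2    T4  adagrad       625
6  A100  adagrad       397
8  A100     adam       835
take 2 rows with largest params_m:
    gpu      opt  params_m
8  A100     adam       835
0    T4  rmsprop       689
add column params_m_x2 = t['params_m'] * 2:
    gpu      opt  params_m  params_m_x2
8  A100     adam       835         1670
0    T4  rmsprop       689         1378
Taking the max of column 'params_m_x2' gives 1670.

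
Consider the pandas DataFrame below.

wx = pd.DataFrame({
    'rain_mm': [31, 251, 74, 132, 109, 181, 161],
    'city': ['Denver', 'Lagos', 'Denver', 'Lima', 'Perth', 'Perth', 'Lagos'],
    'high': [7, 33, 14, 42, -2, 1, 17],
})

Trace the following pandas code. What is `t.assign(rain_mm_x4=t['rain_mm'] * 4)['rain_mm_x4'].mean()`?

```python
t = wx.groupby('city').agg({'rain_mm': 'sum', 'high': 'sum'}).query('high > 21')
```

group by city: sum(rain_mm), sum(high):
        rain_mm  high
city                 
Denver      105    21
Lagos       412    50
Lima        132    42
Perth       290    -1
filter rows where high > 21:
       rain_mm  high
city                
Lagos      412    50
Lima       132    42
add column rain_mm_x4 = t['rain_mm'] * 4:
       rain_mm  high  rain_mm_x4
city                            
Lagos      412    50        1648
Lima       132    42         528
mean of column 'rain_mm_x4' → 1088.0

1088.0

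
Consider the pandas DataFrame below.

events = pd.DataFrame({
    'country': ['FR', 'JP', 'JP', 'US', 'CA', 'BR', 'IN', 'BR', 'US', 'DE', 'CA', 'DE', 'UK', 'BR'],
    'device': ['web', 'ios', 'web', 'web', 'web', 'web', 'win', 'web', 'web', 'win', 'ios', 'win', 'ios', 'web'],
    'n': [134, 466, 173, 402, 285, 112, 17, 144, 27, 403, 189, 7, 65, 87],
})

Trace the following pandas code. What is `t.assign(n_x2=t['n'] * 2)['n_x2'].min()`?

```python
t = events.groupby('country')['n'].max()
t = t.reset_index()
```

group by country, max of n:
country
BR    144
CA    285
DE    403
FR    134
IN     17
JP    466
UK     65
US    402
Name: n, dtype: int64
reset_index():
  country    n
0      BR  144
1      CA  285
2      DE  403
3      FR  134
4      IN   17
5      JP  466
6      UK   65
7      US  402
add column n_x2 = t['n'] * 2:
  country    n  n_x2
0      BR  144   288
1      CA  285   570
2      DE  403   806
3      FR  134   268
4      IN   17    34
5      JP  466   932
6      UK   65   130
7      US  402   804

34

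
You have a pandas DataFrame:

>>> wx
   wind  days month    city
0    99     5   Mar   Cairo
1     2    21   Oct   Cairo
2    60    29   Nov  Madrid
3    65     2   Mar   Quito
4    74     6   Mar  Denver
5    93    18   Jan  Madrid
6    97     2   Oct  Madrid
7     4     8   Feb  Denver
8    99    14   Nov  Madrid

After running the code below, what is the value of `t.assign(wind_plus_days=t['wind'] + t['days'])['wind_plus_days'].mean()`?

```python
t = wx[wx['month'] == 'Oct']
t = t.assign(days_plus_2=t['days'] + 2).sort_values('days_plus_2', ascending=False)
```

filter rows where month == 'Oct':
   wind  days month    city
1     2    21   Oct   Cairo
6    97     2   Oct  Madrid
add column days_plus_2 = t['days'] + 2:
   wind  days month    city  days_plus_2
1     2    21   Oct   Cairo           23
6    97     2   Oct  Madrid            4
sort by days_plus_2 descending:
   wind  days month    city  days_plus_2
1     2    21   Oct   Cairo           23
6    97     2   Oct  Madrid            4
add column wind_plus_days = t['wind'] + t['days']:
   wind  days month    city  days_plus_2  wind_plus_days
1     2    21   Oct   Cairo           23              23
6    97     2   Oct  Madrid            4              99
Reading off the mean of column 'wind_plus_days', we get 61.0.

61.0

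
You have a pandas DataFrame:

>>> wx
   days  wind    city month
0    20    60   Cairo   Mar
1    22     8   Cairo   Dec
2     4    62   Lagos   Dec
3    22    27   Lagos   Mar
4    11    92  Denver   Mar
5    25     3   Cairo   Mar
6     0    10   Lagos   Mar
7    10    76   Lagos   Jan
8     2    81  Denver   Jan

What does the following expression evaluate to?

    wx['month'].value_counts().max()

value_counts of month:
month
Mar    5
Dec    2
Jan    2
Name: count, dtype: int64
Finally, max of the resulting series = 5.

5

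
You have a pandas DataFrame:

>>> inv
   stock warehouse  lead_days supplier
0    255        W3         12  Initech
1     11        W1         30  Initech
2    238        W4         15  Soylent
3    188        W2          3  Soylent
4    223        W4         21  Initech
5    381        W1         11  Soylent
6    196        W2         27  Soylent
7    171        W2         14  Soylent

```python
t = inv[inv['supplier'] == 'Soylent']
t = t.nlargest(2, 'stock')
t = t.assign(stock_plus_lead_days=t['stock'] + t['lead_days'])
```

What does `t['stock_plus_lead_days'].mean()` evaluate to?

322.5

filter rows where supplier == 'Soylent':
   stock warehouse  lead_days supplier
2    238        W4         15  Soylent
3    188        W2          3  Soylent
5    381        W1         11  Soylent
6    196        W2         27  Soylent
7    171        W2         14  Soylent
take 2 rows with largest stock:
   stock warehouse  lead_days supplier
5    381        W1         11  Soylent
2    238        W4         15  Soylent
add column stock_plus_lead_days = t['stock'] + t['lead_days']:
   stock warehouse  lead_days supplier  stock_plus_lead_days
5    381        W1         11  Soylent                   392
2    238        W4         15  Soylent                   253
The mean of column 'stock_plus_lead_days' is 322.5.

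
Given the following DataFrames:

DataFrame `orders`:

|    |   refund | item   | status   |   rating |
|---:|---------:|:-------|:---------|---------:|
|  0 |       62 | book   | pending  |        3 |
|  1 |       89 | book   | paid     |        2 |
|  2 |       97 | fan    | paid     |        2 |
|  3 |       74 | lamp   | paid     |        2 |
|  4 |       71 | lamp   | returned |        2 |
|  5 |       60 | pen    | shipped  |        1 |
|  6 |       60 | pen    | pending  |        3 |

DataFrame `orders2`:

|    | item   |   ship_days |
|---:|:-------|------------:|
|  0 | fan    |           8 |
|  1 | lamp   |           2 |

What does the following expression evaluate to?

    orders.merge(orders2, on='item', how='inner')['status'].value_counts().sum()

3

merge on 'item' (how='inner') → 3 rows:
   refund  item    status  rating  ship_days
0      97   fan      paid       2          8
1      74  lamp      paid       2          2
2      71  lamp  returned       2          2
value_counts of status:
status
paid        2
returned    1
Name: count, dtype: int64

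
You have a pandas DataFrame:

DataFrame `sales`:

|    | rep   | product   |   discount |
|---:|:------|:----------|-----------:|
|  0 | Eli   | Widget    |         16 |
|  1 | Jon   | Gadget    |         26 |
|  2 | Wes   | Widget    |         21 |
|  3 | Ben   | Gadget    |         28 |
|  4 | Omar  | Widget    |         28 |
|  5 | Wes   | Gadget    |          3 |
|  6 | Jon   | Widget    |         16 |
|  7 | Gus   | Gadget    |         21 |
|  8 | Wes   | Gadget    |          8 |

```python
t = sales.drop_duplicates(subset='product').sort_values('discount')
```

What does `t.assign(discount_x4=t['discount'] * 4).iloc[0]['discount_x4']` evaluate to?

drop duplicate product (keep=first):
   rep product  discount
0  Eli  Widget        16
1  Jon  Gadget        26
sort by discount:
   rep product  discount
0  Eli  Widget        16
1  Jon  Gadget        26
add column discount_x4 = t['discount'] * 4:
   rep product  discount  discount_x4
0  Eli  Widget        16           64
1  Jon  Gadget        26          104
Then the value at position 0, column 'discount_x4': 64

64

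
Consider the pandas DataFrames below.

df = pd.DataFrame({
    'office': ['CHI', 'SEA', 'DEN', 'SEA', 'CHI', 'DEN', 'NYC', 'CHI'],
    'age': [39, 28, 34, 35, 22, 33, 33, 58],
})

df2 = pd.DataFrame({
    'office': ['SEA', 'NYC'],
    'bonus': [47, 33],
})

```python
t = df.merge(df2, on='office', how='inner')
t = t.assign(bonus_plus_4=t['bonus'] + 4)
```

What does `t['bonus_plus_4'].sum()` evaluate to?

merge on 'office' (how='inner') → 3 rows:
  office  age  bonus
0    SEA   28     47
1    SEA   35     47
2    NYC   33     33
add column bonus_plus_4 = t['bonus'] + 4:
  office  age  bonus  bonus_plus_4
0    SEA   28     47            51
1    SEA   35     47            51
2    NYC   33     33            37
The sum of column 'bonus_plus_4' is 139.

139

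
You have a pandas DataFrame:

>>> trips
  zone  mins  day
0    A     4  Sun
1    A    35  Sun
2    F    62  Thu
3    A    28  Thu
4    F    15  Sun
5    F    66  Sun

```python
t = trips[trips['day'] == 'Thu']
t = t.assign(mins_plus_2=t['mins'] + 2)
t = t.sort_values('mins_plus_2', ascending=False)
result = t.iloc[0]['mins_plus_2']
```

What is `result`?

filter rows where day == 'Thu':
  zone  mins  day
2    F    62  Thu
3    A    28  Thu
add column mins_plus_2 = t['mins'] + 2:
  zone  mins  day  mins_plus_2
2    F    62  Thu           64
3    A    28  Thu           30
sort by mins_plus_2 descending:
  zone  mins  day  mins_plus_2
2    F    62  Thu           64
3    A    28  Thu           30

64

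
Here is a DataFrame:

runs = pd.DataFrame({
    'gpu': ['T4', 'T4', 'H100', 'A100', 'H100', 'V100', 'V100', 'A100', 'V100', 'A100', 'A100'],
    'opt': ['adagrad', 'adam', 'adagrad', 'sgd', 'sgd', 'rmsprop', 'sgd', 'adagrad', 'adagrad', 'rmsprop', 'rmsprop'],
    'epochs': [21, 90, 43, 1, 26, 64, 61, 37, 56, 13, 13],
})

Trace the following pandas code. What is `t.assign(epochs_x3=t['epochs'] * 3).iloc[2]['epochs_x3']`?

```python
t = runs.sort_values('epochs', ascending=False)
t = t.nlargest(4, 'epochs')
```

sort by epochs descending:
     gpu      opt  epochs
1     T4     adam      90
5   V100  rmsprop      64
6   V100      sgd      61
8   V100  adagrad      56
2   H100  adagrad      43
7   A100  adagrad      37
4   H100      sgd      26
0     T4  adagrad      21
9   A100  rmsprop      13
10  A100  rmsprop      13
3   A100      sgd       1
take 4 rows with largest epochs:
    gpu      opt  epochs
1    T4     adam      90
5  V100  rmsprop      64
6  V100      sgd      61
8  V100  adagrad      56
add column epochs_x3 = t['epochs'] * 3:
    gpu      opt  epochs  epochs_x3
1    T4     adam      90        270
5  V100  rmsprop      64        192
6  V100      sgd      61        183
8  V100  adagrad      56        168
Finally, value at position 2, column 'epochs_x3' = 183.

183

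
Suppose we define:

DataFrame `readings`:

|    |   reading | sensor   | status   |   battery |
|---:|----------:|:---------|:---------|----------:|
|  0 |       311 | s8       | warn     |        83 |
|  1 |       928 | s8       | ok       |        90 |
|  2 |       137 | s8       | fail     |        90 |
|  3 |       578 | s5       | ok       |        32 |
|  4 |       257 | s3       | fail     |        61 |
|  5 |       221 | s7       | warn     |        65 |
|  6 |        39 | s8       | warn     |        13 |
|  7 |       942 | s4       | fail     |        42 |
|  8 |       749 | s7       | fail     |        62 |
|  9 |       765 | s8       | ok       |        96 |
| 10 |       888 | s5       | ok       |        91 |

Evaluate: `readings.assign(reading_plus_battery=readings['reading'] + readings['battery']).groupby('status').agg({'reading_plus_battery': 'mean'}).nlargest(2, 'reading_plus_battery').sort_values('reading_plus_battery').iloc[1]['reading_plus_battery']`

867.0

add column reading_plus_battery = readings['reading'] + readings['battery']:
    reading sensor status  battery  reading_plus_battery
0       311     s8   warn       83                   394
1       928     s8     ok       90                  1018
2       137     s8   fail       90                   227
3       578     s5     ok       32                   610
4       257     s3   fail       61                   318
5       221     s7   warn       65                   286
6        39     s8   warn       13                    52
7       942     s4   fail       42                   984
8       749     s7   fail       62                   811
9       765     s8     ok       96                   861
10      888     s5     ok       91                   979
group by status, mean of reading_plus_battery:
        reading_plus_battery
status                      
fail                   585.0
ok                     867.0
warn                   244.0
take 2 rows with largest reading_plus_battery:
        reading_plus_battery
status                      
ok                     867.0
fail                   585.0
sort by reading_plus_battery:
        reading_plus_battery
status                      
fail                   585.0
ok                     867.0
Hence 867.0.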